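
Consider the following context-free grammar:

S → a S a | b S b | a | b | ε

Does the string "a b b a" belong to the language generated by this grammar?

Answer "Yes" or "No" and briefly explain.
A derivation exists: S ⇒ a S a ⇒ a b S b a ⇒ a b b a (using S → a S a, S → b S b, then S → ε).

Final answer: Yes - a valid derivation exists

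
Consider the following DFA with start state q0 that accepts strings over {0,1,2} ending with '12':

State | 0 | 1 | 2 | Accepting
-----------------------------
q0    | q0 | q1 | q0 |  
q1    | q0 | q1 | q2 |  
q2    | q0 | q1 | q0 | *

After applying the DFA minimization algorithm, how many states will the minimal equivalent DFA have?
All 3 states are reachable from q0, so none can be removed as unreachable.
Table-filling: first mark every (accepting, non-accepting) pair as distinguishable (accepting: {q2}; non-accepting: {q0, q1}).
Round 1: (q0, q1) on '2' go to q0 and q2, already distinguishable → mark.
Every pair of states is distinguishable, so the DFA is already minimal.
Equivalence classes: {q0}, {q1}, {q2} → 3 states.

Final answer: 3 states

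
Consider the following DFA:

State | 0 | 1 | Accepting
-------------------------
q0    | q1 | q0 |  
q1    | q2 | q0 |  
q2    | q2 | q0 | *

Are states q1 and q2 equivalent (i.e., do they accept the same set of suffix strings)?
Try the suffix ε (the empty string).
From q1: q1 — not accepting.
From q2: q2 — accepting.
The two states disagree on this suffix, so they are not equivalent.

Final answer: No. Distinguishing string: ε (the empty string) - accepted from q2 but not from q1.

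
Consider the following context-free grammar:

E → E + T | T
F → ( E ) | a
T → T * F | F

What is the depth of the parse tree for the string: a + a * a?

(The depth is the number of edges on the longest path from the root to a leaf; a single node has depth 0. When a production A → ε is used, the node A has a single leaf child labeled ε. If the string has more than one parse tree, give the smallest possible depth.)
The grammar is unambiguous; the parse tree of a + a * a is:
E → E + T at the root (depth 0).
  Left E (depth 1) → T (2) → F (3) → a (4).
  Right T (depth 1) → T * F; that T (2) → F (3) → a (4); F (2) → a (3).
The longest root-to-leaf paths have 4 edges.
Depth = 4.

Final answer: 4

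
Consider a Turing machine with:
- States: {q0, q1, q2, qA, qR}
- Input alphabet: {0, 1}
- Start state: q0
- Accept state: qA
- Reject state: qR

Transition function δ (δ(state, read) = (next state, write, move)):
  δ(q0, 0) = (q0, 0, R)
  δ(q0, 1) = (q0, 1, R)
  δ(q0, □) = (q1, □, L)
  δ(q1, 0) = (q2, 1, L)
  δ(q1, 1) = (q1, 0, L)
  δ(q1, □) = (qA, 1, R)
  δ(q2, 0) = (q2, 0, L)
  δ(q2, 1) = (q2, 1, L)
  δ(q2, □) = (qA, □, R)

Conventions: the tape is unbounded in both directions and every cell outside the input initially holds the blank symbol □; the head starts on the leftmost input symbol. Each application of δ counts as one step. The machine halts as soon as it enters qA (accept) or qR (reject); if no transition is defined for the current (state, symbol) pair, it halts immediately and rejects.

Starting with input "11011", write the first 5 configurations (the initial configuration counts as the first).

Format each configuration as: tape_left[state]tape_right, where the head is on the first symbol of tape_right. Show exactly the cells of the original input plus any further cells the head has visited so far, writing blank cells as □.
Step 0: [q0]11011 (head at position 0)
Step 1: δ(q0, 1) = (q0, 1, R)  ⊢  1[q0]1011 (head at position 1)
Step 2: δ(q0, 1) = (q0, 1, R)  ⊢  11[q0]011 (head at position 2)
Step 3: δ(q0, 0) = (q0, 0, R)  ⊢  110[q0]11 (head at position 3)
Step 4: δ(q0, 1) = (q0, 1, R)  ⊢  1101[q0]1 (head at position 4)

Final answer: [q0]11011 ⊢ 1[q0]1011 ⊢ 11[q0]011 ⊢ 110[q0]11 ⊢ 1101[q0]1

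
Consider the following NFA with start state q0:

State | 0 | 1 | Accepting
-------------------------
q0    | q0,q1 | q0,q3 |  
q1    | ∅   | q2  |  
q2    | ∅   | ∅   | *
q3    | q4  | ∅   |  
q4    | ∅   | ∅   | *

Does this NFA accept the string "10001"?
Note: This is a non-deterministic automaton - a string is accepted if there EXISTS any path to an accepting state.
Track the set of states the NFA could be in: start {q0}
Read '1': {q0} → {q0, q3}
Read '0': {q0, q3} → {q0, q1, q4}
Read '0': {q0, q1, q4} → {q0, q1}
Read '0': {q0, q1} → {q0, q1}
Read '1': {q0, q1} → {q0, q2, q3}
Final set {q0, q2, q3} contains accepting state(s) {q2} → accepted.

Final answer: Yes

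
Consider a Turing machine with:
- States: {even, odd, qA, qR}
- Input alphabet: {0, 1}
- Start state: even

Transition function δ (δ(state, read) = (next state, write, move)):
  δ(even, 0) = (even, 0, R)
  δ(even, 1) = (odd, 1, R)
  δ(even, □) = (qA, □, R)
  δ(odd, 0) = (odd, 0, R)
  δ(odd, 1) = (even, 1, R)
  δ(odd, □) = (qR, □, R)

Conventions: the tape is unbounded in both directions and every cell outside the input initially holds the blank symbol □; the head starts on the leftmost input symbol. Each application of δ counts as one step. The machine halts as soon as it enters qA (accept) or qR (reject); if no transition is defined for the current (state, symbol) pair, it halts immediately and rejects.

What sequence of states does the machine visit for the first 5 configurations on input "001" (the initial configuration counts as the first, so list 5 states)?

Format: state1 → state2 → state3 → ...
Step 0: [even]001 (head at position 0)
Step 1: δ(even, 0) = (even, 0, R)  ⊢  0[even]01 (head at position 1)
Step 2: δ(even, 0) = (even, 0, R)  ⊢  00[even]1 (head at position 2)
Step 3: δ(even, 1) = (odd, 1, R)  ⊢  001[odd]□ (head at position 3)
Step 4: δ(odd, □) = (qR, □, R)  ⊢  001□[qR]□ (head at position 4)
Reading off the states of these 5 configurations: even → even → even → odd → qR

Final answer: even → even → even → odd → qR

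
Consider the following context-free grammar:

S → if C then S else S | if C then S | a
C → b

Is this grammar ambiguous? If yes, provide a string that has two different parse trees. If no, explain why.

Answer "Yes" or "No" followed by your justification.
The 'dangling else' can attach to either if. Two leftmost derivations of  if b then if b then a else a:
  (1) S ⇒ if C then S else S ⇒ if b then S else S ⇒ if b then if C then S else S ⇒ if b then if b then S else S ⇒ if b then if b then a else S ⇒ if b then if b then a else a   (else belongs to the outer if)
  (2) S ⇒ if C then S ⇒ if b then S ⇒ if b then if C then S else S ⇒ if b then if b then S else S ⇒ if b then if b then a else S ⇒ if b then if b then a else a   (else belongs to the inner if)
Two distinct parse trees for the same string, so the grammar is ambiguous.

Final answer: Yes - the string 'if b then if b then a else a' has two distinct leftmost derivations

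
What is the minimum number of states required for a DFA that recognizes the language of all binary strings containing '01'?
Language: binary strings containing '01'
Lower bound (Myhill–Nerode): the prefixes ε, 0, 01 are pairwise distinguishable:
  ε vs 01: suffix ε distinguishes them (ε is rejected, 01 is accepted)
  0 vs 01: suffix ε distinguishes them (0 is rejected, 01 is accepted)
  ε vs 0: suffix 1 distinguishes them (ε·1 = 1 is rejected, 0·1 = 01 is accepted)
So any DFA needs at least 3 states.
Upper bound: a DFA with 3 states exists (one state per class above: 'no progress', 'last symbol 0', and 'seen 01' (accepting sink)).
Minimum states: 3

Final answer: 3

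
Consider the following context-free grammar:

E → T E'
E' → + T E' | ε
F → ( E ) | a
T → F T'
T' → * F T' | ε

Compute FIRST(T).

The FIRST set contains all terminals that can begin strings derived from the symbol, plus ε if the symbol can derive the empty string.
FIRST(F): F → ( E ) contributes '(' and F → a contributes 'a', so FIRST(F) = {(, a}. F is not nullable.
FIRST(T): T → F T' begins with F, and F is not nullable, so FIRST(T) = FIRST(F) = {(, a}.

Final answer: {(, a}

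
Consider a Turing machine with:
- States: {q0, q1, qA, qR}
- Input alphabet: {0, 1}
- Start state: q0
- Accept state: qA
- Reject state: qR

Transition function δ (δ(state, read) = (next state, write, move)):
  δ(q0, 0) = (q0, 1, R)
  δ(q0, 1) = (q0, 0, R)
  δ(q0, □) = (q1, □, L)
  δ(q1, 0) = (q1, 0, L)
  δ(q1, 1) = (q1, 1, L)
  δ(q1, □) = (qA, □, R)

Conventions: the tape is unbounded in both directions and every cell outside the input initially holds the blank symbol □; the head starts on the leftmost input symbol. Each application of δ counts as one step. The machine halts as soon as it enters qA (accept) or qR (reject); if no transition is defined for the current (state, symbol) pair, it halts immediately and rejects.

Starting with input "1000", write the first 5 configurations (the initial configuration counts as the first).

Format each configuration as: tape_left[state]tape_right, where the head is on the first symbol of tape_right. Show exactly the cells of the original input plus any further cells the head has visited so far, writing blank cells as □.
Step 0: [q0]1000 (head at position 0)
Step 1: δ(q0, 1) = (q0, 0, R)  ⊢  0[q0]000 (head at position 1)
Step 2: δ(q0, 0) = (q0, 1, R)  ⊢  01[q0]00 (head at position 2)
Step 3: δ(q0, 0) = (q0, 1, R)  ⊢  011[q0]0 (head at position 3)
Step 4: δ(q0, 0) = (q0, 1, R)  ⊢  0111[q0]□ (head at position 4)

Final answer: [q0]1000 ⊢ 0[q0]000 ⊢ 01[q0]00 ⊢ 011[q0]0 ⊢ 0111[q0]□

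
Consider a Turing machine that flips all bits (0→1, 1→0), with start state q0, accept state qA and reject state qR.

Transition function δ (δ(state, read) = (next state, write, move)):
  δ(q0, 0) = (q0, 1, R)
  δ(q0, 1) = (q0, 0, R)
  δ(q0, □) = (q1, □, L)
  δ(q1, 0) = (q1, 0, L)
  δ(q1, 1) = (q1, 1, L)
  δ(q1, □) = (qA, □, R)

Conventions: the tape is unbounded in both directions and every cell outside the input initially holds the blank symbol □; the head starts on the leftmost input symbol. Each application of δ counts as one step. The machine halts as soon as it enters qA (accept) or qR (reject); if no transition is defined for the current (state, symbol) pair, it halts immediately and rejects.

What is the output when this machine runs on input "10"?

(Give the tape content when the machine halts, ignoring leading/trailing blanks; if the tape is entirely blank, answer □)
Step 0: [q0]10 (head at position 0)
Step 1: δ(q0, 1) = (q0, 0, R)  ⊢  0[q0]0 (head at position 1)
Step 2: δ(q0, 0) = (q0, 1, R)  ⊢  01[q0]□ (head at position 2)
Step 3: δ(q0, □) = (q1, □, L)  ⊢  0[q1]1□ (head at position 1)
Step 4: δ(q1, 1) = (q1, 1, L)  ⊢  [q1]01□ (head at position 0)
Step 5: δ(q1, 0) = (q1, 0, L)  ⊢  [q1]□01□ (head at position -1)
Step 6: δ(q1, □) = (qA, □, R)  ⊢  □[qA]01□ (head at position 0)
The machine is in qA, so it halts and accepts.
Tape content when halted (ignoring surrounding blanks): 01

Final answer: Output: 01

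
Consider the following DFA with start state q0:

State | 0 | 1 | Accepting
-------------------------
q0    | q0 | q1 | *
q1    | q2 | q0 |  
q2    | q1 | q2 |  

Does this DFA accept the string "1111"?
Start in q0.
Read '1': q0 → q1
Read '1': q1 → q0
Read '1': q0 → q1
Read '1': q1 → q0
Final state q0 is accepting, so the string is accepted.

Final answer: Yes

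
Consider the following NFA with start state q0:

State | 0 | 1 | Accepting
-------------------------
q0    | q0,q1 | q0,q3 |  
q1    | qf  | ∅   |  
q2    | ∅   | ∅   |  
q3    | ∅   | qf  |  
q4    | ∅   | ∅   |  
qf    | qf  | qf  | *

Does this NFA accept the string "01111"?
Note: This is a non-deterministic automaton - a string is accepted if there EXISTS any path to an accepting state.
Track the set of states the NFA could be in: start {q0}
Read '0': {q0} → {q0, q1}
Read '1': {q0, q1} → {q0, q3}
Read '1': {q0, q3} → {q0, q3, qf}
Read '1': {q0, q3, qf} → {q0, q3, qf}
Read '1': {q0, q3, qf} → {q0, q3, qf}
Final set {q0, q3, qf} contains accepting state(s) {qf} → accepted.

Final answer: Yes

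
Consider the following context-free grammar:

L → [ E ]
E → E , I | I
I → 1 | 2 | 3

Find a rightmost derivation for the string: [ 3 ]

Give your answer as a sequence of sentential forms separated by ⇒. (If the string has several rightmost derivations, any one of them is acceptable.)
Start with L.
Step 1: the rightmost non-terminal is L; apply L → [ E ]:  [ E ]
Step 2: the rightmost non-terminal is E; apply E → I:  [ I ]
Step 3: the rightmost non-terminal is I; apply I → 3:  [ 3 ]

Final answer: L ⇒ [ E ] ⇒ [ I ] ⇒ [ 3 ]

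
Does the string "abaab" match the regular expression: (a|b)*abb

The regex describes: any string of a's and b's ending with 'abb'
No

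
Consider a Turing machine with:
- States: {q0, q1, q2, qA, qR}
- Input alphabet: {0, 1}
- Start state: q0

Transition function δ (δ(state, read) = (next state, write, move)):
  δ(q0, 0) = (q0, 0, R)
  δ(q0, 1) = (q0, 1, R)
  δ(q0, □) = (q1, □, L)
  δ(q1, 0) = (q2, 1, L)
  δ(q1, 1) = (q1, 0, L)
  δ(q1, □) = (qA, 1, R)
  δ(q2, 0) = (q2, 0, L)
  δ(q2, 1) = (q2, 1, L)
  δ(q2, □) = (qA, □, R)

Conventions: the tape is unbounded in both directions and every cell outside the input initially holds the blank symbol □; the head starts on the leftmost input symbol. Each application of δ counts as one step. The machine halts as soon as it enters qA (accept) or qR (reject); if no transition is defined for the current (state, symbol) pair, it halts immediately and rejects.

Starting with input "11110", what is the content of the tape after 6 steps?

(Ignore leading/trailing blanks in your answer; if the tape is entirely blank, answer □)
Step 0: [q0]11110 (head at position 0)
Step 1: δ(q0, 1) = (q0, 1, R)  ⊢  1[q0]1110 (head at position 1)
Step 2: δ(q0, 1) = (q0, 1, R)  ⊢  11[q0]110 (head at position 2)
Step 3: δ(q0, 1) = (q0, 1, R)  ⊢  111[q0]10 (head at position 3)
Step 4: δ(q0, 1) = (q0, 1, R)  ⊢  1111[q0]0 (head at position 4)
Step 5: δ(q0, 0) = (q0, 0, R)  ⊢  11110[q0]□ (head at position 5)
Step 6: δ(q0, □) = (q1, □, L)  ⊢  1111[q1]0□ (head at position 4)
Tape after 6 steps (ignoring surrounding blanks): 11110

Final answer: Tape: 11110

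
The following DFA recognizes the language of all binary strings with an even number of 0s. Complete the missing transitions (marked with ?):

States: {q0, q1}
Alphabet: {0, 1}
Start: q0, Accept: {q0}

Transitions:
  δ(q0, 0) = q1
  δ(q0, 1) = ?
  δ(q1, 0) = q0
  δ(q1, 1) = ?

What each state remembers (consistent with the given transitions and accept states):
  q0: an even number of 0s has been read so far
  q1: an odd number of 0s has been read so far
Filling in the missing entries:
  δ(q0, 1): in q0 (an even number of 0s has been read so far), after reading 1 we have: an even number of 0s has been read so far → q0
  δ(q1, 1): in q1 (an odd number of 0s has been read so far), after reading 1 we have: an odd number of 0s has been read so far → q1

Final answer: δ(q0, 1) = q0; δ(q1, 1) = q1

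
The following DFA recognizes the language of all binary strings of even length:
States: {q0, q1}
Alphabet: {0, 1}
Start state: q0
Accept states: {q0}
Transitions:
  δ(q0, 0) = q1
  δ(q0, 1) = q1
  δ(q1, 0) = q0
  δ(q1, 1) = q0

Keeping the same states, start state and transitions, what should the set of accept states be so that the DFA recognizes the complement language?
The DFA is complete (every state has a transition on every symbol), so the complement
is recognized by the same DFA with accepting and non-accepting states swapped.
Original accept states: {q0}
Complement accept states = All states - Original accept states
= {q0, q1} - {q0}
= {q1}
Complement language: strings of ODD length

Final answer: {q1}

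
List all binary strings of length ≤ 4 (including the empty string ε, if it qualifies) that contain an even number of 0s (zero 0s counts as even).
Checking every binary string of length 0 to 4:
  Length 0: accepted: ε | rejected: (none)
  Length 1: accepted: 1 | rejected: 0
  Length 2: accepted: 00, 11 | rejected: 01, 10
  Length 3: accepted: 001, 010, 100, 111 | rejected: 000, 011, 101, 110
  Length 4: accepted: 0000, 0011, 0101, 0110, 1001, 1010, 1100, 1111 | rejected: 0001, 0010, 0100, 0111, 1000, 1011, 1101, 1110
Total: 16 string(s).

Final answer: ε, 1, 00, 11, 001, 010, 100, 111, 0000, 0011, 0101, 0110, 1001, 1010, 1100, 1111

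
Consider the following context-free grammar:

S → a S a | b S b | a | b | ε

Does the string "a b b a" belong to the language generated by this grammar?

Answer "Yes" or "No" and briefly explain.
A derivation exists: S ⇒ a S a ⇒ a b S b a ⇒ a b b a (using S → a S a, S → b S b, then S → ε).

Final answer: Yes - a valid derivation exists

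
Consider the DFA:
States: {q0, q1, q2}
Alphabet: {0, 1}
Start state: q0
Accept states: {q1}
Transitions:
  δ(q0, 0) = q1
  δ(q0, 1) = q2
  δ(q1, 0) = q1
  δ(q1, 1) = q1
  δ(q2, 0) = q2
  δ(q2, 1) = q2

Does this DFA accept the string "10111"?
Processing string "10111":
  q0 --1--> q2
  q2 --0--> q2
  q2 --1--> q2
  q2 --1--> q2
  q2 --1--> q2
Final state: q2
Accept states: {q1}
q2 is not an accept state, so the string is rejected.

Final answer: No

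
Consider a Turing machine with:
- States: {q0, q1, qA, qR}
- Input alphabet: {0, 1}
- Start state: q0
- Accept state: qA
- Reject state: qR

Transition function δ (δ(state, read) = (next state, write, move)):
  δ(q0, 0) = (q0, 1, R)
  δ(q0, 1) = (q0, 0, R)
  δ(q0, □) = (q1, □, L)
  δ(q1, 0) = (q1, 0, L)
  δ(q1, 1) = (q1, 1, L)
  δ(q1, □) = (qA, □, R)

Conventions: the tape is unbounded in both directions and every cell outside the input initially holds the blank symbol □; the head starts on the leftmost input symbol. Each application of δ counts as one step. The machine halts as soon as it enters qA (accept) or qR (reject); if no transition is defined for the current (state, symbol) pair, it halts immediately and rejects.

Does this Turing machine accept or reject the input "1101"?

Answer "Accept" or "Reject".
Step 0: [q0]1101 (head at position 0)
Step 1: δ(q0, 1) = (q0, 0, R)  ⊢  0[q0]101 (head at position 1)
Step 2: δ(q0, 1) = (q0, 0, R)  ⊢  00[q0]01 (head at position 2)
Step 3: δ(q0, 0) = (q0, 1, R)  ⊢  001[q0]1 (head at position 3)
Step 4: δ(q0, 1) = (q0, 0, R)  ⊢  0010[q0]□ (head at position 4)
Step 5: δ(q0, □) = (q1, □, L)  ⊢  001[q1]0□ (head at position 3)
Step 6: δ(q1, 0) = (q1, 0, L)  ⊢  00[q1]10□ (head at position 2)
Step 7: δ(q1, 1) = (q1, 1, L)  ⊢  0[q1]010□ (head at position 1)
Step 8: δ(q1, 0) = (q1, 0, L)  ⊢  [q1]0010□ (head at position 0)
Step 9: δ(q1, 0) = (q1, 0, L)  ⊢  [q1]□0010□ (head at position -1)
Step 10: δ(q1, □) = (qA, □, R)  ⊢  □[qA]0010□ (head at position 0)
The machine is in qA, so it halts and accepts.

Final answer: Accept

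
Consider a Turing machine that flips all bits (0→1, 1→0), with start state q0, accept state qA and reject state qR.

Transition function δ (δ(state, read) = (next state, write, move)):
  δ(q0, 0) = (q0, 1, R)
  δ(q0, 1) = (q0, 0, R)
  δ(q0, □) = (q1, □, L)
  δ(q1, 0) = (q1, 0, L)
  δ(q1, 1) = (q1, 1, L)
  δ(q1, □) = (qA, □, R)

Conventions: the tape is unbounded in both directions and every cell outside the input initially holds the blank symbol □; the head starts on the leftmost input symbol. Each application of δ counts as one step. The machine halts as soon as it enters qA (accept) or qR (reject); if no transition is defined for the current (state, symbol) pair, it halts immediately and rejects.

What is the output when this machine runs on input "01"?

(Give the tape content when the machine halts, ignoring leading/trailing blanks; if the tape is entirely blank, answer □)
Step 0: [q0]01 (head at position 0)
Step 1: δ(q0, 0) = (q0, 1, R)  ⊢  1[q0]1 (head at position 1)
Step 2: δ(q0, 1) = (q0, 0, R)  ⊢  10[q0]□ (head at position 2)
Step 3: δ(q0, □) = (q1, □, L)  ⊢  1[q1]0□ (head at position 1)
Step 4: δ(q1, 0) = (q1, 0, L)  ⊢  [q1]10□ (head at position 0)
Step 5: δ(q1, 1) = (q1, 1, L)  ⊢  [q1]□10□ (head at position -1)
Step 6: δ(q1, □) = (qA, □, R)  ⊢  □[qA]10□ (head at position 0)
The machine is in qA, so it halts and accepts.
Tape content when halted (ignoring surrounding blanks): 10

Final answer: Output: 10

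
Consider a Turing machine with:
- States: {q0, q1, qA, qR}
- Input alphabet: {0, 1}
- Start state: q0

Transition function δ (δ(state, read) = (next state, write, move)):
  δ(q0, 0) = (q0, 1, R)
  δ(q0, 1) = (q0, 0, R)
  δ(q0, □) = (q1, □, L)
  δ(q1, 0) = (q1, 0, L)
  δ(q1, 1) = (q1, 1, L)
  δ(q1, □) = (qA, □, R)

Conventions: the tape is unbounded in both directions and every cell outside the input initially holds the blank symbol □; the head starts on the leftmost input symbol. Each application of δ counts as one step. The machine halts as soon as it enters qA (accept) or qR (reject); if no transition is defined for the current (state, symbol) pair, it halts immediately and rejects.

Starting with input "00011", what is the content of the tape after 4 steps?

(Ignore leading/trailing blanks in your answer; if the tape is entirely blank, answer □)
Step 0: [q0]00011 (head at position 0)
Step 1: δ(q0, 0) = (q0, 1, R)  ⊢  1[q0]0011 (head at position 1)
Step 2: δ(q0, 0) = (q0, 1, R)  ⊢  11[q0]011 (head at position 2)
Step 3: δ(q0, 0) = (q0, 1, R)  ⊢  111[q0]11 (head at position 3)
Step 4: δ(q0, 1) = (q0, 0, R)  ⊢  1110[q0]1 (head at position 4)
Tape after 4 steps (ignoring surrounding blanks): 11101

Final answer: Tape: 11101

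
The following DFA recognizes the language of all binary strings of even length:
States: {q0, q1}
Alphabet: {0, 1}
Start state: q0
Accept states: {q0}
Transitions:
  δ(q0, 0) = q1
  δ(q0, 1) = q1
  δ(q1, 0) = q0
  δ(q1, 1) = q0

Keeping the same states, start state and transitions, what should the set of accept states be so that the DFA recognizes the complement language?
The DFA is complete (every state has a transition on every symbol), so the complement
is recognized by the same DFA with accepting and non-accepting states swapped.
Original accept states: {q0}
Complement accept states = All states - Original accept states
= {q0, q1} - {q0}
= {q1}
Complement language: strings of ODD length

Final answer: {q1}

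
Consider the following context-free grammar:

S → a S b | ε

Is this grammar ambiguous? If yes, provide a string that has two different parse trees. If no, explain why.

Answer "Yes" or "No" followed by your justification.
At every step exactly one production applies: if the remaining string to generate is non-empty it starts with a and ends with b, forcing S → a S b; if it is empty, S → ε is forced. Hence each string a^n b^n has exactly one derivation (S → a S b applied n times, then S → ε) and one parse tree.

Final answer: No - the grammar is unambiguous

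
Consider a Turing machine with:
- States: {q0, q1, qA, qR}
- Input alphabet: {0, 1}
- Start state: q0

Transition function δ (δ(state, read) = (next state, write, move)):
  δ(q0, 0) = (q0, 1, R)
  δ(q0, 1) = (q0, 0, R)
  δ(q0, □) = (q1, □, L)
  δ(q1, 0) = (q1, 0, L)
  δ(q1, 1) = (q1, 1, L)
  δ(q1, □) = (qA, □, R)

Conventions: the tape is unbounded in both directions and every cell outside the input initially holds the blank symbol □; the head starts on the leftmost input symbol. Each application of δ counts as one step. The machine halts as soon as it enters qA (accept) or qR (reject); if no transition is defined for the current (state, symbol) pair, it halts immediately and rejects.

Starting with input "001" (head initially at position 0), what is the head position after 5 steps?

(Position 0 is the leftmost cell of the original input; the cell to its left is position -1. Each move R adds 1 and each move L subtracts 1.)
Step 0: [q0]001 (head at position 0)
Step 1: δ(q0, 0) = (q0, 1, R)  ⊢  1[q0]01 (head at position 1)
Step 2: δ(q0, 0) = (q0, 1, R)  ⊢  11[q0]1 (head at position 2)
Step 3: δ(q0, 1) = (q0, 0, R)  ⊢  110[q0]□ (head at position 3)
Step 4: δ(q0, □) = (q1, □, L)  ⊢  11[q1]0□ (head at position 2)
Step 5: δ(q1, 0) = (q1, 0, L)  ⊢  1[q1]10□ (head at position 1)
Head position after 5 steps: 1

Final answer: Position 1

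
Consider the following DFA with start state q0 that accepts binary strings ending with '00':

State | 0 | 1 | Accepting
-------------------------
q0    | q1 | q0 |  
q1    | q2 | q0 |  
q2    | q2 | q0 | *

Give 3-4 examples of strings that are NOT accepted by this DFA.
Any strings that end in a non-accepting state work; for example:
"0": q0 → q1; q1 is not accepting → rejected
"1": q0 → q0; q0 is not accepting → rejected
"0110": q0 → q1 → q0 → q0 → q1; q1 is not accepting → rejected
"1011": q0 → q0 → q1 → q0 → q0; q0 is not accepting → rejected

Final answer: "0", "1", "0110", "1011"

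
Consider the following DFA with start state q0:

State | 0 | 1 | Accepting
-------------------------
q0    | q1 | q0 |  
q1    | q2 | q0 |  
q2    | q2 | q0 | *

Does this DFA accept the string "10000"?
Start in q0.
Read '1': q0 → q0
Read '0': q0 → q1
Read '0': q1 → q2
Read '0': q2 → q2
Read '0': q2 → q2
Final state q2 is accepting, so the string is accepted.

Final answer: Yes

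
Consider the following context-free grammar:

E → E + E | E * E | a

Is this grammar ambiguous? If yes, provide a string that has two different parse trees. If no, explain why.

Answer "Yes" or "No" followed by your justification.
Two different leftmost derivations of a + a * a:
  (1) E ⇒ E + E ⇒ a + E ⇒ a + E * E ⇒ a + a * E ⇒ a + a * a   (tree groups a + (a * a))
  (2) E ⇒ E * E ⇒ E + E * E ⇒ a + E * E ⇒ a + a * E ⇒ a + a * a   (tree groups (a + a) * a)
Two distinct leftmost derivations = two distinct parse trees, so the grammar is ambiguous.

Final answer: Yes - the string 'a + a * a' has two distinct leftmost derivations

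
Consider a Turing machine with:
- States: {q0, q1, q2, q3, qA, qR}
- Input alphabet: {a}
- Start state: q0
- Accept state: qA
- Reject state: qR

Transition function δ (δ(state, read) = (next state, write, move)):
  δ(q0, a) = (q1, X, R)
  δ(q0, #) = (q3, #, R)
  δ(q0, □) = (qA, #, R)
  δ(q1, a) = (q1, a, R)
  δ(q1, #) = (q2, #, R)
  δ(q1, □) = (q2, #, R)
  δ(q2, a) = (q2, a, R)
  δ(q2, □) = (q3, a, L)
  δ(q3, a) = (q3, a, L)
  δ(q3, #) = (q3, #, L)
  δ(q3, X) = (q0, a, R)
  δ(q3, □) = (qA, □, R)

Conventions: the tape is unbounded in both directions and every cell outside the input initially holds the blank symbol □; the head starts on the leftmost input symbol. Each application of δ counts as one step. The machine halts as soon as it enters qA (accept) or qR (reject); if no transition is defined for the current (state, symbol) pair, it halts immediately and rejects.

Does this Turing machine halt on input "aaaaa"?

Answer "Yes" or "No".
Trace (configuration after each step, as tape_left[state]tape_right with head position):
Step 0: [q0]aaaaa (head at position 0)
Step 1: X[q1]aaaa (head 1)
Step 2: Xa[q1]aaa (head 2)
Step 3: Xaa[q1]aa (head 3)
Step 4: Xaaa[q1]a (head 4)
Step 5: Xaaaa[q1]□ (head 5)
Step 6: Xaaaa#[q2]□ (head 6)
Step 7: Xaaaa[q3]#a (head 5)
Step 8: Xaaa[q3]a#a (head 4)
Step 9: Xaa[q3]aa#a (head 3)
Step 10: Xa[q3]aaa#a (head 2)
Step 11: X[q3]aaaa#a (head 1)
Step 12: [q3]Xaaaa#a (head 0)
Step 13: a[q0]aaaa#a (head 1)
Step 14: aX[q1]aaa#a (head 2)
Step 15: aXa[q1]aa#a (head 3)
Step 16: aXaa[q1]a#a (head 4)
Step 17: aXaaa[q1]#a (head 5)
Step 18: aXaaa#[q2]a (head 6)
Step 19: aXaaa#a[q2]□ (head 7)
Step 20: aXaaa#[q3]aa (head 6)
Step 21: aXaaa[q3]#aa (head 5)
Step 22: aXaa[q3]a#aa (head 4)
Step 23: aXa[q3]aa#aa (head 3)
Step 24: aX[q3]aaa#aa (head 2)
Step 25: a[q3]Xaaa#aa (head 1)
Step 26: aa[q0]aaa#aa (head 2)
Step 27: aaX[q1]aa#aa (head 3)
Step 28: aaXa[q1]a#aa (head 4)
Step 29: aaXaa[q1]#aa (head 5)
Step 30: aaXaa#[q2]aa (head 6)
Step 31: aaXaa#a[q2]a (head 7)
Step 32: aaXaa#aa[q2]□ (head 8)
Step 33: aaXaa#a[q3]aa (head 7)
Step 34: aaXaa#[q3]aaa (head 6)
Step 35: aaXaa[q3]#aaa (head 5)
Step 36: aaXa[q3]a#aaa (head 4)
Step 37: aaX[q3]aa#aaa (head 3)
Step 38: aa[q3]Xaa#aaa (head 2)
Step 39: aaa[q0]aa#aaa (head 3)
Step 40: aaaX[q1]a#aaa (head 4)
Step 41: aaaXa[q1]#aaa (head 5)
Step 42: aaaXa#[q2]aaa (head 6)
Step 43: aaaXa#a[q2]aa (head 7)
Step 44: aaaXa#aa[q2]a (head 8)
Step 45: aaaXa#aaa[q2]□ (head 9)
Step 46: aaaXa#aa[q3]aa (head 8)
Step 47: aaaXa#a[q3]aaa (head 7)
Step 48: aaaXa#[q3]aaaa (head 6)
Step 49: aaaXa[q3]#aaaa (head 5)
Step 50: aaaX[q3]a#aaaa (head 4)
Step 51: aaa[q3]Xa#aaaa (head 3)
Step 52: aaaa[q0]a#aaaa (head 4)
Step 53: aaaaX[q1]#aaaa (head 5)
Step 54: aaaaX#[q2]aaaa (head 6)
Step 55: aaaaX#a[q2]aaa (head 7)
Step 56: aaaaX#aa[q2]aa (head 8)
Step 57: aaaaX#aaa[q2]a (head 9)
Step 58: aaaaX#aaaa[q2]□ (head 10)
Step 59: aaaaX#aaa[q3]aa (head 9)
Step 60: aaaaX#aa[q3]aaa (head 8)
Step 61: aaaaX#a[q3]aaaa (head 7)
Step 62: aaaaX#[q3]aaaaa (head 6)
Step 63: aaaaX[q3]#aaaaa (head 5)
Step 64: aaaa[q3]X#aaaaa (head 4)
Step 65: aaaaa[q0]#aaaaa (head 5)
Step 66: aaaaa#[q3]aaaaa (head 6)
Step 67: aaaaa[q3]#aaaaa (head 5)
Step 68: aaaa[q3]a#aaaaa (head 4)
Step 69: aaa[q3]aa#aaaaa (head 3)
Step 70: aa[q3]aaa#aaaaa (head 2)
Step 71: a[q3]aaaa#aaaaa (head 1)
Step 72: [q3]aaaaa#aaaaa (head 0)
Step 73: [q3]□aaaaa#aaaaa (head -1)
Step 74: □[qA]aaaaa#aaaaa (head 0)
The machine is in qA, so it halts and accepts.
It halts after 74 steps.

Final answer: Yes - halts after 74 steps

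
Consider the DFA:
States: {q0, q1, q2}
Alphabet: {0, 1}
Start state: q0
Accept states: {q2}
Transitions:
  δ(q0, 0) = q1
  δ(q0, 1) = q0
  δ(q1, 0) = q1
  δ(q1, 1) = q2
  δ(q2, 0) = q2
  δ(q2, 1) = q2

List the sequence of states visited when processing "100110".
Starting at q0
Read '1': q0 -> q0
Read '0': q0 -> q1
Read '0': q1 -> q1
Read '1': q1 -> q2
Read '1': q2 -> q2
Read '0': q2 -> q2

Final answer: q0 -> q0 -> q1 -> q1 -> q2 -> q2 -> q2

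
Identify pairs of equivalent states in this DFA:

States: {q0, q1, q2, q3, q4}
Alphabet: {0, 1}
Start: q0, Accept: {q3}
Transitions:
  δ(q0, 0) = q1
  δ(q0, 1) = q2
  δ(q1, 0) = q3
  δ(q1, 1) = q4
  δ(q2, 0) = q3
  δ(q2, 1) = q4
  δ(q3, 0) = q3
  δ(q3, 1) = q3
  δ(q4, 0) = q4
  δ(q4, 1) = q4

Using the table-filling algorithm:
Round 0 – mark pairs where exactly one state is accepting: (q0,q3), (q1,q3), (q2,q3), (q3,q4)
Round 1 – newly marked: (q0,q1) [on 0: q1 vs q3, already marked]; (q0,q2) [on 0: q1 vs q3, already marked]; (q1,q4) [on 0: q3 vs q4, already marked]; (q2,q4) [on 0: q3 vs q4, already marked]
Round 2 – newly marked: (q0,q4) [on 0: q1 vs q4, already marked]
No further pairs can be marked.
(q1, q2) unmarked: δ(q1,0)=q3, δ(q2,0)=q3; δ(q1,1)=q4, δ(q2,1)=q4 → equivalent
Equivalent pairs: (q1, q2)

Final answer: Equivalent pairs: (q1, q2)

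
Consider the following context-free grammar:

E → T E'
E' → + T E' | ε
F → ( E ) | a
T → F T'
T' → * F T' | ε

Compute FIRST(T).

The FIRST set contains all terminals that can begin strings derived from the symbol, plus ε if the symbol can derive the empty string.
FIRST(F): F → ( E ) contributes '(' and F → a contributes 'a', so FIRST(F) = {(, a}. F is not nullable.
FIRST(T): T → F T' begins with F, and F is not nullable, so FIRST(T) = FIRST(F) = {(, a}.

Final answer: {(, a}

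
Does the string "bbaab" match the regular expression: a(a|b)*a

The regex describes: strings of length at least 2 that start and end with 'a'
No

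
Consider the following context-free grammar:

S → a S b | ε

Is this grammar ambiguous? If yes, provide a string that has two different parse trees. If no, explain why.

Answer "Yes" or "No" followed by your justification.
At every step exactly one production applies: if the remaining string to generate is non-empty it starts with a and ends with b, forcing S → a S b; if it is empty, S → ε is forced. Hence each string a^n b^n has exactly one derivation (S → a S b applied n times, then S → ε) and one parse tree.

Final answer: No - the grammar is unambiguous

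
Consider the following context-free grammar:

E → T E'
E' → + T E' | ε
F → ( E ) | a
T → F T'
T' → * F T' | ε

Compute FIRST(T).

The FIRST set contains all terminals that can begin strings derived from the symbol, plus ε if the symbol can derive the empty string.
FIRST(F): F → ( E ) contributes '(' and F → a contributes 'a', so FIRST(F) = {(, a}. F is not nullable.
FIRST(T): T → F T' begins with F, and F is not nullable, so FIRST(T) = FIRST(F) = {(, a}.

Final answer: {(, a}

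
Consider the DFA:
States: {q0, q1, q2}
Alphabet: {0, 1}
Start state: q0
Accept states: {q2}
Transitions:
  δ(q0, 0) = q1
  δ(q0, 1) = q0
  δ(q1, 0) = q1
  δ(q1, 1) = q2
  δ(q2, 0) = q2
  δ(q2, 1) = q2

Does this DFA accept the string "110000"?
Processing string "110000":
  q0 --1--> q0
  q0 --1--> q0
  q0 --0--> q1
  q1 --0--> q1
  q1 --0--> q1
  q1 --0--> q1
Final state: q1
Accept states: {q2}
q1 is not an accept state, so the string is rejected.

Final answer: No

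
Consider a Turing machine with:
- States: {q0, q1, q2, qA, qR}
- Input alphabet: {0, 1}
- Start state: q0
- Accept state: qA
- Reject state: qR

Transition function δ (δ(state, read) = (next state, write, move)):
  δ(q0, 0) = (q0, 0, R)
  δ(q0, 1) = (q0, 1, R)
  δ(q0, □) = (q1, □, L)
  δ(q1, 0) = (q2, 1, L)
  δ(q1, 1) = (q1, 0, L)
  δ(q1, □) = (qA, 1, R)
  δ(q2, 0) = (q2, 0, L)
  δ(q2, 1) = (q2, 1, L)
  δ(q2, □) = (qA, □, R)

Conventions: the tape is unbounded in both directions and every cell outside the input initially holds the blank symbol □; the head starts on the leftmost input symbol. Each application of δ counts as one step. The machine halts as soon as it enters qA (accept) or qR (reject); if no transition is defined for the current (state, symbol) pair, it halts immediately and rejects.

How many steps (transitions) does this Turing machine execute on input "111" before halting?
Step 0: [q0]111 (head at position 0)
Step 1: δ(q0, 1) = (q0, 1, R)  ⊢  1[q0]11 (head at position 1)
Step 2: δ(q0, 1) = (q0, 1, R)  ⊢  11[q0]1 (head at position 2)
Step 3: δ(q0, 1) = (q0, 1, R)  ⊢  111[q0]□ (head at position 3)
Step 4: δ(q0, □) = (q1, □, L)  ⊢  11[q1]1□ (head at position 2)
Step 5: δ(q1, 1) = (q1, 0, L)  ⊢  1[q1]10□ (head at position 1)
Step 6: δ(q1, 1) = (q1, 0, L)  ⊢  [q1]100□ (head at position 0)
Step 7: δ(q1, 1) = (q1, 0, L)  ⊢  [q1]□000□ (head at position -1)
Step 8: δ(q1, □) = (qA, 1, R)  ⊢  1[qA]000□ (head at position 0)
The machine is in qA, so it halts and accepts.
Number of transitions executed: 8.

Final answer: 8 steps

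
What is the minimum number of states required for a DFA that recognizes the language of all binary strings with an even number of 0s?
Language: binary strings with an even number of 0s
Lower bound (Myhill–Nerode): the prefixes ε, 0 are pairwise distinguishable:
  ε vs 0: suffix ε distinguishes them (ε has zero 0s (accepted), 0 has one 0 (rejected))
So any DFA needs at least 2 states.
Upper bound: a DFA with 2 states exists (one state per class above).
Minimum states: 2

Final answer: 2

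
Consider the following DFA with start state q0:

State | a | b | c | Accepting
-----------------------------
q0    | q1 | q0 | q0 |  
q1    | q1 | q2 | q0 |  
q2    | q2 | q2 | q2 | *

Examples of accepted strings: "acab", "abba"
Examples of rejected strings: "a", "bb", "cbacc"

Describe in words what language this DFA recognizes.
strings over {a,b,c} containing 'ab' as substring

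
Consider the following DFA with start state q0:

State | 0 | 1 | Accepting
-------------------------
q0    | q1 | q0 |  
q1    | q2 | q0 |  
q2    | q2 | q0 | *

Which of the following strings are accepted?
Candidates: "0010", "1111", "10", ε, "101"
"0010": q0 → q1 → q2 → q0 → q1; q1 is not accepting → rejected
"1111": q0 → q0 → q0 → q0 → q0; q0 is not accepting → rejected
"10": q0 → q0 → q1; q1 is not accepting → rejected
ε: q0; q0 is not accepting → rejected
"101": q0 → q0 → q1 → q0; q0 is not accepting → rejected

Final answer: None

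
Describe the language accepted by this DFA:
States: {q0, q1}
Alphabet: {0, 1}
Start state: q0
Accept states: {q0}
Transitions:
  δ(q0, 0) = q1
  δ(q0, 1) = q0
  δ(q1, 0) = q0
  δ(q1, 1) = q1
Analyzing the DFA structure:
Start state: q0
Accept states: {q0}
Interpreting what each state remembers (checking against the transitions):
  q0: an even number of 0s has been read so far
  q1: an odd number of 0s has been read so far
  δ(q0, 0): in q0 (an even number of 0s has been read so far), after reading 0 we have: an odd number of 0s has been read so far → q1
  δ(q0, 1): in q0 (an even number of 0s has been read so far), after reading 1 we have: an even number of 0s has been read so far → q0
  δ(q1, 0): in q1 (an odd number of 0s has been read so far), after reading 0 we have: an even number of 0s has been read so far → q0
  δ(q1, 1): in q1 (an odd number of 0s has been read so far), after reading 1 we have: an odd number of 0s has been read so far → q1
A string is accepted iff it ends in {q0}, i.e. an even number of 0s has been read so far.
Language: All binary strings with an even number of 0s

Final answer: All binary strings with an even number of 0s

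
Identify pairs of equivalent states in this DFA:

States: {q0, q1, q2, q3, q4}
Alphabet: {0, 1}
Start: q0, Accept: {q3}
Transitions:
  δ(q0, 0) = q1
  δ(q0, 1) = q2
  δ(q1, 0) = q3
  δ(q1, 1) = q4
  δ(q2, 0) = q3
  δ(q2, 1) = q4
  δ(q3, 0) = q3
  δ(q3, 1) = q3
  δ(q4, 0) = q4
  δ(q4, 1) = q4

Using the table-filling algorithm:
Round 0 – mark pairs where exactly one state is accepting: (q0,q3), (q1,q3), (q2,q3), (q3,q4)
Round 1 – newly marked: (q0,q1) [on 0: q1 vs q3, already marked]; (q0,q2) [on 0: q1 vs q3, already marked]; (q1,q4) [on 0: q3 vs q4, already marked]; (q2,q4) [on 0: q3 vs q4, already marked]
Round 2 – newly marked: (q0,q4) [on 0: q1 vs q4, already marked]
No further pairs can be marked.
(q1, q2) unmarked: δ(q1,0)=q3, δ(q2,0)=q3; δ(q1,1)=q4, δ(q2,1)=q4 → equivalent
Equivalent pairs: (q1, q2)

Final answer: Equivalent pairs: (q1, q2)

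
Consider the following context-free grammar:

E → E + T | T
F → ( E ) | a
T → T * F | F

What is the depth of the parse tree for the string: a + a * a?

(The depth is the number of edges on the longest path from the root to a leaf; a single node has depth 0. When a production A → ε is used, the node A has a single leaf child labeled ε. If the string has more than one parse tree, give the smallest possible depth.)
The grammar is unambiguous; the parse tree of a + a * a is:
E → E + T at the root (depth 0).
  Left E (depth 1) → T (2) → F (3) → a (4).
  Right T (depth 1) → T * F; that T (2) → F (3) → a (4); F (2) → a (3).
The longest root-to-leaf paths have 4 edges.
Depth = 4.

Final answer: 4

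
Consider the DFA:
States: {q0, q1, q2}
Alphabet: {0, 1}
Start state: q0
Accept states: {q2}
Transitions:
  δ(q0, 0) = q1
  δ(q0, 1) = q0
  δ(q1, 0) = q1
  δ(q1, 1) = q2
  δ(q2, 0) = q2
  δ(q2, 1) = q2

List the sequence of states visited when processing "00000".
Starting at q0
Read '0': q0 -> q1
Read '0': q1 -> q1
Read '0': q1 -> q1
Read '0': q1 -> q1
Read '0': q1 -> q1

Final answer: q0 -> q1 -> q1 -> q1 -> q1 -> q1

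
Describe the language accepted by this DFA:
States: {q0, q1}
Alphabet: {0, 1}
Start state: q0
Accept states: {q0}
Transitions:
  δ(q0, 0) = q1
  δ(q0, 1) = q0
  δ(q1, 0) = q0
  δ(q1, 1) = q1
Analyzing the DFA structure:
Start state: q0
Accept states: {q0}
Interpreting what each state remembers (checking against the transitions):
  q0: an even number of 0s has been read so far
  q1: an odd number of 0s has been read so far
  δ(q0, 0): in q0 (an even number of 0s has been read so far), after reading 0 we have: an odd number of 0s has been read so far → q1
  δ(q0, 1): in q0 (an even number of 0s has been read so far), after reading 1 we have: an even number of 0s has been read so far → q0
  δ(q1, 0): in q1 (an odd number of 0s has been read so far), after reading 0 we have: an even number of 0s has been read so far → q0
  δ(q1, 1): in q1 (an odd number of 0s has been read so far), after reading 1 we have: an odd number of 0s has been read so far → q1
A string is accepted iff it ends in {q0}, i.e. an even number of 0s has been read so far.
Language: All binary strings with an even number of 0s

Final answer: All binary strings with an even number of 0s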